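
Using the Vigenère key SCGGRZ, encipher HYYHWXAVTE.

ZAENNWSXZK

Repeat the key across the message: SCGGRZSCGG
H(7)+S(18): 25 → Z
Y(24)+C(2): 26≡0 → A
Y(24)+G(6): 30≡4 → E
H(7)+G(6): 13 → N
W(22)+R(17): 39≡13 → N
X(23)+Z(25): 48≡22 → W
A(0)+S(18): 18 → S
V(21)+C(2): 23 → X
T(19)+G(6): 25 → Z
E(4)+G(6): 10 → K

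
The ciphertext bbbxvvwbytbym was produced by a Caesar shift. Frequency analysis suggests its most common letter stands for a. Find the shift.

The most frequent ciphertext letter is b (appears 5 times).
b is position 1; a is position 0.
Shift = 1.

1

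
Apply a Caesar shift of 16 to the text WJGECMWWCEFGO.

MZWUSCMMSUVWE

W(22): 22+16=38≡12 → M
J(9): 9+16=25 → Z
G(6): 6+16=22 → W
E(4): 4+16=20 → U
C(2): 2+16=18 → S
M(12): 12+16=28≡2 → C
W(22): 22+16=38≡12 → M
W(22): 22+16=38≡12 → M
C(2): 2+16=18 → S
E(4): 4+16=20 → U
F(5): 5+16=21 → V
G(6): 6+16=22 → W
O(14): 14+16=30≡4 → E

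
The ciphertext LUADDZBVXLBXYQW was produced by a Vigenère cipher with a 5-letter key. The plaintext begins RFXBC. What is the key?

UPDCB

Subtract each crib letter from the matching ciphertext letter (mod 26):
L(11)−R(17)=-6≡20 → U
U(20)−F(5)=15 → P
A(0)−X(23)=-23≡3 → D
D(3)−B(1)=2 → C
D(3)−C(2)=1 → B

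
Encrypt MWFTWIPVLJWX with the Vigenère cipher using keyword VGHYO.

Repeat the key across the message: VGHYOVGHYOVG
M(12)+V(21): 33≡7 → H
W(22)+G(6): 28≡2 → C
F(5)+H(7): 12 → M
T(19)+Y(24): 43≡17 → R
W(22)+O(14): 36≡10 → K
I(8)+V(21): 29≡3 → D
P(15)+G(6): 21 → V
V(21)+H(7): 28≡2 → C
L(11)+Y(24): 35≡9 → J
J(9)+O(14): 23 → X
W(22)+V(21): 43≡17 → R
X(23)+G(6): 29≡3 → D

HCMRKDVCJXRD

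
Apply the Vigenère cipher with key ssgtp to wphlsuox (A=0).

Repeat the key across the message: ssgtpssg
w(22)+s(18): 40≡14 → o
p(15)+s(18): 33≡7 → h
h(7)+g(6): 13 → n
l(11)+t(19): 30≡4 → e
s(18)+p(15): 33≡7 → h
u(20)+s(18): 38≡12 → m
o(14)+s(18): 32≡6 → g
x(23)+g(6): 29≡3 → d

ohnehmgd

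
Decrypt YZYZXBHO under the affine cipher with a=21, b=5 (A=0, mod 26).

The inverse of 21 mod 26 is 5, since 21·5=105≡1. Apply D(y)=5·(y−5) mod 26:
Y(24): 5·(24−5)=95≡17 → R
Z(25): 5·(25−5)=100≡22 → W
Y(24): 5·(24−5)=95≡17 → R
Z(25): 5·(25−5)=100≡22 → W
X(23): 5·(23−5)=90≡12 → M
B(1): 5·(1−5)=-20≡6 → G
H(7): 5·(7−5)=10 → K
O(14): 5·(14−5)=45≡19 → T

RWRWMGKT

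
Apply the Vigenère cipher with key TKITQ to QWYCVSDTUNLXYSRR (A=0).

JGGVLLNBNDEHGLHK

Repeat the key across the message: TKITQTKITQTKITQT
Q(16)+T(19): 35≡9 → J
W(22)+K(10): 32≡6 → G
Y(24)+I(8): 32≡6 → G
C(2)+T(19): 21 → V
V(21)+Q(16): 37≡11 → L
S(18)+T(19): 37≡11 → L
D(3)+K(10): 13 → N
T(19)+I(8): 27≡1 → B
U(20)+T(19): 39≡13 → N
N(13)+Q(16): 29≡3 → D
L(11)+T(19): 30≡4 → E
X(23)+K(10): 33≡7 → H
Y(24)+I(8): 32≡6 → G
S(18)+T(19): 37≡11 → L
R(17)+Q(16): 33≡7 → H
R(17)+T(19): 36≡10 → K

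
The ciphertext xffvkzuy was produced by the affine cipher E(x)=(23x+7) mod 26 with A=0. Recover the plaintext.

The inverse of 23 mod 26 is 17, since 23·17=391≡1. Apply D(y)=17·(y−7) mod 26:
x(23): 17·(23−7)=272≡12 → m
f(5): 17·(5−7)=-34≡18 → s
f(5): 17·(5−7)=-34≡18 → s
v(21): 17·(21−7)=238≡4 → e
k(10): 17·(10−7)=51≡25 → z
z(25): 17·(25−7)=306≡20 → u
u(20): 17·(20−7)=221≡13 → n
y(24): 17·(24−7)=289≡3 → d

mssezund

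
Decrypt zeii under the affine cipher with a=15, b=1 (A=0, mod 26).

mvxx

The inverse of 15 mod 26 is 7, since 15·7=105≡1. Apply D(y)=7·(y−1) mod 26:
z(25): 7·(25−1)=168≡12 → m
e(4): 7·(4−1)=21 → v
i(8): 7·(8−1)=49≡23 → x
i(8): 7·(8−1)=49≡23 → x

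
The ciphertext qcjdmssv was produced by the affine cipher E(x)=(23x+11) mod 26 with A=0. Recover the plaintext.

hdsurppo

The inverse of 23 mod 26 is 17, since 23·17=391≡1. Apply D(y)=17·(y−11) mod 26:
q(16): 17·(16−11)=85≡7 → h
c(2): 17·(2−11)=-153≡3 → d
j(9): 17·(9−11)=-34≡18 → s
d(3): 17·(3−11)=-136≡20 → u
m(12): 17·(12−11)=17 → r
s(18): 17·(18−11)=119≡15 → p
s(18): 17·(18−11)=119≡15 → p
v(21): 17·(21−11)=170≡14 → o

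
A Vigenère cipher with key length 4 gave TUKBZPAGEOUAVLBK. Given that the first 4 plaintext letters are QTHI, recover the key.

DBDT

Subtract each crib letter from the matching ciphertext letter (mod 26):
T(19)−Q(16)=3 → D
U(20)−T(19)=1 → B
K(10)−H(7)=3 → D
B(1)−I(8)=-7≡19 → T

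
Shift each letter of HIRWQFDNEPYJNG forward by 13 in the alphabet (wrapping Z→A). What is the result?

UVEJDSQARCLWAT

H(7): 7+13=20 → U
I(8): 8+13=21 → V
R(17): 17+13=30≡4 → E
W(22): 22+13=35≡9 → J
Q(16): 16+13=29≡3 → D
F(5): 5+13=18 → S
D(3): 3+13=16 → Q
N(13): 13+13=26≡0 → A
E(4): 4+13=17 → R
P(15): 15+13=28≡2 → C
Y(24): 24+13=37≡11 → L
J(9): 9+13=22 → W
N(13): 13+13=26≡0 → A
G(6): 6+13=19 → T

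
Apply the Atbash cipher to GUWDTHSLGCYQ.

G(6) → T(19)
U(20) → F(5)
W(22) → D(3)
D(3) → W(22)
T(19) → G(6)
H(7) → S(18)
S(18) → H(7)
L(11) → O(14)
G(6) → T(19)
C(2) → X(23)
Y(24) → B(1)
Q(16) → J(9)

TFDWGSHOTXBJ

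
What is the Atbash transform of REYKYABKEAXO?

R(17) → I(8)
E(4) → V(21)
Y(24) → B(1)
K(10) → P(15)
Y(24) → B(1)
A(0) → Z(25)
B(1) → Y(24)
K(10) → P(15)
E(4) → V(21)
A(0) → Z(25)
X(23) → C(2)
O(14) → L(11)

IVBPBZYPVZCL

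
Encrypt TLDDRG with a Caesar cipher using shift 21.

T(19): 19+21=40≡14 → O
L(11): 11+21=32≡6 → G
D(3): 3+21=24 → Y
D(3): 3+21=24 → Y
R(17): 17+21=38≡12 → M
G(6): 6+21=27≡1 → B

OGYYMB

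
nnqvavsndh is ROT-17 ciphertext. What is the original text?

n(13): 13−17=-4≡22 → w
n(13): 13−17=-4≡22 → w
q(16): 16−17=-1≡25 → z
v(21): 21−17=4 → e
a(0): 0−17=-17≡9 → j
v(21): 21−17=4 → e
s(18): 18−17=1 → b
n(13): 13−17=-4≡22 → w
d(3): 3−17=-14≡12 → m
h(7): 7−17=-10≡16 → q

wwzejebwmq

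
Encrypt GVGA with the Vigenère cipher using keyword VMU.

Repeat the key across the message: VMUV
G(6)+V(21): 27≡1 → B
V(21)+M(12): 33≡7 → H
G(6)+U(20): 26≡0 → A
A(0)+V(21): 21 → V

BHAV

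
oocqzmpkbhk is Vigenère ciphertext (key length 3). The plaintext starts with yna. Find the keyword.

Subtract each crib letter from the matching ciphertext letter (mod 26):
o(14)−y(24)=-10≡16 → q
o(14)−n(13)=1 → b
c(2)−a(0)=2 → c

qbc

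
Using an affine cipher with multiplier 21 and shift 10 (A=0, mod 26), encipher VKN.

V(21): 21·21+10=451≡9 → J
K(10): 21·10+10=220≡12 → M
N(13): 21·13+10=283≡23 → X

JMX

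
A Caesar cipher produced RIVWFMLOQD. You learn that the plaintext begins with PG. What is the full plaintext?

PGTUDKJMOB

From the crib: R(17)−P(15)=2, so the shift is 2.
Subtract 2 from each ciphertext letter:
R(17): 17−2=15 → P
I(8): 8−2=6 → G
V(21): 21−2=19 → T
W(22): 22−2=20 → U
F(5): 5−2=3 → D
M(12): 12−2=10 → K
L(11): 11−2=9 → J
O(14): 14−2=12 → M
Q(16): 16−2=14 → O
D(3): 3−2=1 → B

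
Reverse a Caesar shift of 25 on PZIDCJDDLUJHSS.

QAJEDKEEMVKITT

P(15): 15−25=-10≡16 → Q
Z(25): 25−25=0 → A
I(8): 8−25=-17≡9 → J
D(3): 3−25=-22≡4 → E
C(2): 2−25=-23≡3 → D
J(9): 9−25=-16≡10 → K
D(3): 3−25=-22≡4 → E
D(3): 3−25=-22≡4 → E
L(11): 11−25=-14≡12 → M
U(20): 20−25=-5≡21 → V
J(9): 9−25=-16≡10 → K
H(7): 7−25=-18≡8 → I
S(18): 18−25=-7≡19 → T
S(18): 18−25=-7≡19 → T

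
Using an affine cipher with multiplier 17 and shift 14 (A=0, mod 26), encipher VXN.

V(21): 17·21+14=371≡7 → H
X(23): 17·23+14=405≡15 → P
N(13): 17·13+14=235≡1 → B

HPB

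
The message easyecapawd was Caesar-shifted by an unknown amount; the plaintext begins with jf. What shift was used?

From the crib: e(4)−j(9)=-5≡21, so the shift is 21.

21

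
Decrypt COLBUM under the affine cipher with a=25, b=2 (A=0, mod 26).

The inverse of 25 mod 26 is 25, since 25·25=625≡1. Apply D(y)=25·(y−2) mod 26:
C(2): 25·(2−2)=0 → A
O(14): 25·(14−2)=300≡14 → O
L(11): 25·(11−2)=225≡17 → R
B(1): 25·(1−2)=-25≡1 → B
U(20): 25·(20−2)=450≡8 → I
M(12): 25·(12−2)=250≡16 → Q

AORBIQ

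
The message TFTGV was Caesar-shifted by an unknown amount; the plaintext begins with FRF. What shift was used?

14

From the crib: T(19)−F(5)=14, so the shift is 14.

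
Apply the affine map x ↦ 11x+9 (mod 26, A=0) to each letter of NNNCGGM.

N(13): 11·13+9=152≡22 → W
N(13): 11·13+9=152≡22 → W
N(13): 11·13+9=152≡22 → W
C(2): 11·2+9=31≡5 → F
G(6): 11·6+9=75≡23 → X
G(6): 11·6+9=75≡23 → X
M(12): 11·12+9=141≡11 → L

WWWFXXL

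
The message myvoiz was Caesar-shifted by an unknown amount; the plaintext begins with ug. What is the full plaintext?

From the crib: m(12)−u(20)=-8≡18, so the shift is 18.
Subtract 18 from each ciphertext letter:
m(12): 12−18=-6≡20 → u
y(24): 24−18=6 → g
v(21): 21−18=3 → d
o(14): 14−18=-4≡22 → w
i(8): 8−18=-10≡16 → q
z(25): 25−18=7 → h

ugdwqh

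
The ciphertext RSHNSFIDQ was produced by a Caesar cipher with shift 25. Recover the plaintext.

R(17): 17−25=-8≡18 → S
S(18): 18−25=-7≡19 → T
H(7): 7−25=-18≡8 → I
N(13): 13−25=-12≡14 → O
S(18): 18−25=-7≡19 → T
F(5): 5−25=-20≡6 → G
I(8): 8−25=-17≡9 → J
D(3): 3−25=-22≡4 → E
Q(16): 16−25=-9≡17 → R

STIOTGJER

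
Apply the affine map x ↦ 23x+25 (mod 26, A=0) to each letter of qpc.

dgt

q(16): 23·16+25=393≡3 → d
p(15): 23·15+25=370≡6 → g
c(2): 23·2+25=71≡19 → t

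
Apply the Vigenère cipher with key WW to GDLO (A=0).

Repeat the key across the message: WWWW
G(6)+W(22): 28≡2 → C
D(3)+W(22): 25 → Z
L(11)+W(22): 33≡7 → H
O(14)+W(22): 36≡10 → K

CZHK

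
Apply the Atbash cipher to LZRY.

OAIB

L(11) → O(14)
Z(25) → A(0)
R(17) → I(8)
Y(24) → B(1)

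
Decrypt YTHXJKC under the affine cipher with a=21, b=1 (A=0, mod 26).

LMEGOTF

The inverse of 21 mod 26 is 5, since 21·5=105≡1. Apply D(y)=5·(y−1) mod 26:
Y(24): 5·(24−1)=115≡11 → L
T(19): 5·(19−1)=90≡12 → M
H(7): 5·(7−1)=30≡4 → E
X(23): 5·(23−1)=110≡6 → G
J(9): 5·(9−1)=40≡14 → O
K(10): 5·(10−1)=45≡19 → T
C(2): 5·(2−1)=5 → F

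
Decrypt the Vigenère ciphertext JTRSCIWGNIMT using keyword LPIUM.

YEJYQXHYTWBE

Repeat the key across the ciphertext: LPIUMLPIUMLP
J(9)−L(11): -2≡24 → Y
T(19)−P(15): 4 → E
R(17)−I(8): 9 → J
S(18)−U(20): -2≡24 → Y
C(2)−M(12): -10≡16 → Q
I(8)−L(11): -3≡23 → X
W(22)−P(15): 7 → H
G(6)−I(8): -2≡24 → Y
N(13)−U(20): -7≡19 → T
I(8)−M(12): -4≡22 → W
M(12)−L(11): 1 → B
T(19)−P(15): 4 → E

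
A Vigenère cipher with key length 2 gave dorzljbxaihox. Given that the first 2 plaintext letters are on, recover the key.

Subtract each crib letter from the matching ciphertext letter (mod 26):
d(3)−o(14)=-11≡15 → p
o(14)−n(13)=1 → b

pb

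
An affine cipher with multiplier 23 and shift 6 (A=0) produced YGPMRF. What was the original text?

The inverse of 23 mod 26 is 17, since 23·17=391≡1. Apply D(y)=17·(y−6) mod 26:
Y(24): 17·(24−6)=306≡20 → U
G(6): 17·(6−6)=0 → A
P(15): 17·(15−6)=153≡23 → X
M(12): 17·(12−6)=102≡24 → Y
R(17): 17·(17−6)=187≡5 → F
F(5): 17·(5−6)=-17≡9 → J

UAXYFJ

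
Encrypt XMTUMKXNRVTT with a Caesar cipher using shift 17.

ODKLDBOEIMKK

X(23): 23+17=40≡14 → O
M(12): 12+17=29≡3 → D
T(19): 19+17=36≡10 → K
U(20): 20+17=37≡11 → L
M(12): 12+17=29≡3 → D
K(10): 10+17=27≡1 → B
X(23): 23+17=40≡14 → O
N(13): 13+17=30≡4 → E
R(17): 17+17=34≡8 → I
V(21): 21+17=38≡12 → M
T(19): 19+17=36≡10 → K
T(19): 19+17=36≡10 → K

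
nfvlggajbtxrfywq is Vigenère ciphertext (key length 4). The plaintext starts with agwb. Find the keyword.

nzzk

Subtract each crib letter from the matching ciphertext letter (mod 26):
n(13)−a(0)=13 → n
f(5)−g(6)=-1≡25 → z
v(21)−w(22)=-1≡25 → z
l(11)−b(1)=10 → k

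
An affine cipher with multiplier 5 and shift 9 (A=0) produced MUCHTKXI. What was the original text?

LXJKCVIF

The inverse of 5 mod 26 is 21, since 5·21=105≡1. Apply D(y)=21·(y−9) mod 26:
M(12): 21·(12−9)=63≡11 → L
U(20): 21·(20−9)=231≡23 → X
C(2): 21·(2−9)=-147≡9 → J
H(7): 21·(7−9)=-42≡10 → K
T(19): 21·(19−9)=210≡2 → C
K(10): 21·(10−9)=21 → V
X(23): 21·(23−9)=294≡8 → I
I(8): 21·(8−9)=-21≡5 → F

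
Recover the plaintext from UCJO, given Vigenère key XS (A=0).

Repeat the key across the ciphertext: XSXS
U(20)−X(23): -3≡23 → X
C(2)−S(18): -16≡10 → K
J(9)−X(23): -14≡12 → M
O(14)−S(18): -4≡22 → W

XKMW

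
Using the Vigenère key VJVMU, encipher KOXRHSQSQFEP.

Repeat the key across the message: VJVMUVJVMUVJ
K(10)+V(21): 31≡5 → F
O(14)+J(9): 23 → X
X(23)+V(21): 44≡18 → S
R(17)+M(12): 29≡3 → D
H(7)+U(20): 27≡1 → B
S(18)+V(21): 39≡13 → N
Q(16)+J(9): 25 → Z
S(18)+V(21): 39≡13 → N
Q(16)+M(12): 28≡2 → C
F(5)+U(20): 25 → Z
E(4)+V(21): 25 → Z
P(15)+J(9): 24 → Y

FXSDBNZNCZZY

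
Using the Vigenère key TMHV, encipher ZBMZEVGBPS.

Repeat the key across the message: TMHVTMHVTM
Z(25)+T(19): 44≡18 → S
B(1)+M(12): 13 → N
M(12)+H(7): 19 → T
Z(25)+V(21): 46≡20 → U
E(4)+T(19): 23 → X
V(21)+M(12): 33≡7 → H
G(6)+H(7): 13 → N
B(1)+V(21): 22 → W
P(15)+T(19): 34≡8 → I
S(18)+M(12): 30≡4 → E

SNTUXHNWIE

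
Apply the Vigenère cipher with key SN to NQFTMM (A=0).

Repeat the key across the message: SNSNSN
N(13)+S(18): 31≡5 → F
Q(16)+N(13): 29≡3 → D
F(5)+S(18): 23 → X
T(19)+N(13): 32≡6 → G
M(12)+S(18): 30≡4 → E
M(12)+N(13): 25 → Z

FDXGEZ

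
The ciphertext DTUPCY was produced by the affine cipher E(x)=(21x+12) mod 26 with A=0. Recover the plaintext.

The inverse of 21 mod 26 is 5, since 21·5=105≡1. Apply D(y)=5·(y−12) mod 26:
D(3): 5·(3−12)=-45≡7 → H
T(19): 5·(19−12)=35≡9 → J
U(20): 5·(20−12)=40≡14 → O
P(15): 5·(15−12)=15 → P
C(2): 5·(2−12)=-50≡2 → C
Y(24): 5·(24−12)=60≡8 → I

HJOPCI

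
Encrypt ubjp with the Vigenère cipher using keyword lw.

Repeat the key across the message: lwlw
u(20)+l(11): 31≡5 → f
b(1)+w(22): 23 → x
j(9)+l(11): 20 → u
p(15)+w(22): 37≡11 → l

fxul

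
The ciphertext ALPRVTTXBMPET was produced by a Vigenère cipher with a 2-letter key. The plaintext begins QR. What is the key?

Subtract each crib letter from the matching ciphertext letter (mod 26):
A(0)−Q(16)=-16≡10 → K
L(11)−R(17)=-6≡20 → U

KU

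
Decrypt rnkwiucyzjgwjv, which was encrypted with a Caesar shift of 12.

r(17): 17−12=5 → f
n(13): 13−12=1 → b
k(10): 10−12=-2≡24 → y
w(22): 22−12=10 → k
i(8): 8−12=-4≡22 → w
u(20): 20−12=8 → i
c(2): 2−12=-10≡16 → q
y(24): 24−12=12 → m
z(25): 25−12=13 → n
j(9): 9−12=-3≡23 → x
g(6): 6−12=-6≡20 → u
w(22): 22−12=10 → k
j(9): 9−12=-3≡23 → x
v(21): 21−12=9 → j

fbykwiqmnxukxj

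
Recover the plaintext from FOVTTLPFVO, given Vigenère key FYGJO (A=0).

AQPKFGRZMA

Repeat the key across the ciphertext: FYGJOFYGJO
F(5)−F(5): 0 → A
O(14)−Y(24): -10≡16 → Q
V(21)−G(6): 15 → P
T(19)−J(9): 10 → K
T(19)−O(14): 5 → F
L(11)−F(5): 6 → G
P(15)−Y(24): -9≡17 → R
F(5)−G(6): -1≡25 → Z
V(21)−J(9): 12 → M
O(14)−O(14): 0 → A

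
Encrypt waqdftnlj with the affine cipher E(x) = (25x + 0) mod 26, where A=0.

eakxvhnpr

w(22): 25·22+0=550≡4 → e
a(0): 25·0+0=0 → a
q(16): 25·16+0=400≡10 → k
d(3): 25·3+0=75≡23 → x
f(5): 25·5+0=125≡21 → v
t(19): 25·19+0=475≡7 → h
n(13): 25·13+0=325≡13 → n
l(11): 25·11+0=275≡15 → p
j(9): 25·9+0=225≡17 → r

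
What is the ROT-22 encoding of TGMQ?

T(19): 19+22=41≡15 → P
G(6): 6+22=28≡2 → C
M(12): 12+22=34≡8 → I
Q(16): 16+22=38≡12 → M

PCIM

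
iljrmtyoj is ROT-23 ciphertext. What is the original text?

i(8): 8−23=-15≡11 → l
l(11): 11−23=-12≡14 → o
j(9): 9−23=-14≡12 → m
r(17): 17−23=-6≡20 → u
m(12): 12−23=-11≡15 → p
t(19): 19−23=-4≡22 → w
y(24): 24−23=1 → b
o(14): 14−23=-9≡17 → r
j(9): 9−23=-14≡12 → m

lomupwbrm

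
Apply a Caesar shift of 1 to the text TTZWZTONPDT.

T(19): 19+1=20 → U
T(19): 19+1=20 → U
Z(25): 25+1=26≡0 → A
W(22): 22+1=23 → X
Z(25): 25+1=26≡0 → A
T(19): 19+1=20 → U
O(14): 14+1=15 → P
N(13): 13+1=14 → O
P(15): 15+1=16 → Q
D(3): 3+1=4 → E
T(19): 19+1=20 → U

UUAXAUPOQEU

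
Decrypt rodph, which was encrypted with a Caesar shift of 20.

r(17): 17−20=-3≡23 → x
o(14): 14−20=-6≡20 → u
d(3): 3−20=-17≡9 → j
p(15): 15−20=-5≡21 → v
h(7): 7−20=-13≡13 → n

xujvn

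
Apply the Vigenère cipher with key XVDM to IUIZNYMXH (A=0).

Repeat the key across the message: XVDMXVDMX
I(8)+X(23): 31≡5 → F
U(20)+V(21): 41≡15 → P
I(8)+D(3): 11 → L
Z(25)+M(12): 37≡11 → L
N(13)+X(23): 36≡10 → K
Y(24)+V(21): 45≡19 → T
M(12)+D(3): 15 → P
X(23)+M(12): 35≡9 → J
H(7)+X(23): 30≡4 → E

FPLLKTPJE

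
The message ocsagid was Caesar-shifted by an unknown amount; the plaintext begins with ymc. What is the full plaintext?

From the crib: o(14)−y(24)=-10≡16, so the shift is 16.
Subtract 16 from each ciphertext letter:
o(14): 14−16=-2≡24 → y
c(2): 2−16=-14≡12 → m
s(18): 18−16=2 → c
a(0): 0−16=-16≡10 → k
g(6): 6−16=-10≡16 → q
i(8): 8−16=-8≡18 → s
d(3): 3−16=-13≡13 → n

ymckqsn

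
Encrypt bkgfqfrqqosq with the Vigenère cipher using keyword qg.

rqwlglhwguiw

Repeat the key across the message: qgqgqgqgqgqg
b(1)+q(16): 17 → r
k(10)+g(6): 16 → q
g(6)+q(16): 22 → w
f(5)+g(6): 11 → l
q(16)+q(16): 32≡6 → g
f(5)+g(6): 11 → l
r(17)+q(16): 33≡7 → h
q(16)+g(6): 22 → w
q(16)+q(16): 32≡6 → g
o(14)+g(6): 20 → u
s(18)+q(16): 34≡8 → i
q(16)+g(6): 22 → w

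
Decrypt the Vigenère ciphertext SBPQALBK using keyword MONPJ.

Repeat the key across the ciphertext: MONPJMON
S(18)−M(12): 6 → G
B(1)−O(14): -13≡13 → N
P(15)−N(13): 2 → C
Q(16)−P(15): 1 → B
A(0)−J(9): -9≡17 → R
L(11)−M(12): -1≡25 → Z
B(1)−O(14): -13≡13 → N
K(10)−N(13): -3≡23 → X

GNCBRZNX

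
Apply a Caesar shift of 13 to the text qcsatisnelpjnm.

q(16): 16+13=29≡3 → d
c(2): 2+13=15 → p
s(18): 18+13=31≡5 → f
a(0): 0+13=13 → n
t(19): 19+13=32≡6 → g
i(8): 8+13=21 → v
s(18): 18+13=31≡5 → f
n(13): 13+13=26≡0 → a
e(4): 4+13=17 → r
l(11): 11+13=24 → y
p(15): 15+13=28≡2 → c
j(9): 9+13=22 → w
n(13): 13+13=26≡0 → a
m(12): 12+13=25 → z

dpfngvfarycwaz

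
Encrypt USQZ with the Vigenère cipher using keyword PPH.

JHXO

Repeat the key across the message: PPHP
U(20)+P(15): 35≡9 → J
S(18)+P(15): 33≡7 → H
Q(16)+H(7): 23 → X
Z(25)+P(15): 40≡14 → O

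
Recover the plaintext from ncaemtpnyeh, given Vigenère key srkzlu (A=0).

vlqfbzxwofw

Repeat the key across the ciphertext: srkzlusrkzl
n(13)−s(18): -5≡21 → v
c(2)−r(17): -15≡11 → l
a(0)−k(10): -10≡16 → q
e(4)−z(25): -21≡5 → f
m(12)−l(11): 1 → b
t(19)−u(20): -1≡25 → z
p(15)−s(18): -3≡23 → x
n(13)−r(17): -4≡22 → w
y(24)−k(10): 14 → o
e(4)−z(25): -21≡5 → f
h(7)−l(11): -4≡22 → w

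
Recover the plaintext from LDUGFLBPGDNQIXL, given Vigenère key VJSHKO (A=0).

QUCZVXGGOWDCNOT

Repeat the key across the ciphertext: VJSHKOVJSHKOVJS
L(11)−V(21): -10≡16 → Q
D(3)−J(9): -6≡20 → U
U(20)−S(18): 2 → C
G(6)−H(7): -1≡25 → Z
F(5)−K(10): -5≡21 → V
L(11)−O(14): -3≡23 → X
B(1)−V(21): -20≡6 → G
P(15)−J(9): 6 → G
G(6)−S(18): -12≡14 → O
D(3)−H(7): -4≡22 → W
N(13)−K(10): 3 → D
Q(16)−O(14): 2 → C
I(8)−V(21): -13≡13 → N
X(23)−J(9): 14 → O
L(11)−S(18): -7≡19 → T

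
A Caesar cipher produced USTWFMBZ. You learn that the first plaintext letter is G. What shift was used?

14

From the crib: U(20)−G(6)=14, so the shift is 14.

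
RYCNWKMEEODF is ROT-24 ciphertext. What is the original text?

R(17): 17−24=-7≡19 → T
Y(24): 24−24=0 → A
C(2): 2−24=-22≡4 → E
N(13): 13−24=-11≡15 → P
W(22): 22−24=-2≡24 → Y
K(10): 10−24=-14≡12 → M
M(12): 12−24=-12≡14 → O
E(4): 4−24=-20≡6 → G
E(4): 4−24=-20≡6 → G
O(14): 14−24=-10≡16 → Q
D(3): 3−24=-21≡5 → F
F(5): 5−24=-19≡7 → H

TAEPYMOGGQFH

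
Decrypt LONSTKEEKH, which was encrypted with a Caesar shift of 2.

L(11): 11−2=9 → J
O(14): 14−2=12 → M
N(13): 13−2=11 → L
S(18): 18−2=16 → Q
T(19): 19−2=17 → R
K(10): 10−2=8 → I
E(4): 4−2=2 → C
E(4): 4−2=2 → C
K(10): 10−2=8 → I
H(7): 7−2=5 → F

JMLQRICCIF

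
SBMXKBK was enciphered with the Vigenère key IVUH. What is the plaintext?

KGSQCGQ

Repeat the key across the ciphertext: IVUHIVU
S(18)−I(8): 10 → K
B(1)−V(21): -20≡6 → G
M(12)−U(20): -8≡18 → S
X(23)−H(7): 16 → Q
K(10)−I(8): 2 → C
B(1)−V(21): -20≡6 → G
K(10)−U(20): -10≡16 → Q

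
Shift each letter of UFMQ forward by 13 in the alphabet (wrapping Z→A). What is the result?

U(20): 20+13=33≡7 → H
F(5): 5+13=18 → S
M(12): 12+13=25 → Z
Q(16): 16+13=29≡3 → D

HSZD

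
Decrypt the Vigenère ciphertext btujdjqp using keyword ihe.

tmqbwfii

Repeat the key across the ciphertext: iheiheih
b(1)−i(8): -7≡19 → t
t(19)−h(7): 12 → m
u(20)−e(4): 16 → q
j(9)−i(8): 1 → b
d(3)−h(7): -4≡22 → w
j(9)−e(4): 5 → f
q(16)−i(8): 8 → i
p(15)−h(7): 8 → i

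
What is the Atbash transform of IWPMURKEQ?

RDKNFIPVJ

I(8) → R(17)
W(22) → D(3)
P(15) → K(10)
M(12) → N(13)
U(20) → F(5)
R(17) → I(8)
K(10) → P(15)
E(4) → V(21)
Q(16) → J(9)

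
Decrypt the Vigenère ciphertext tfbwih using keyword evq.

pklsnr

Repeat the key across the ciphertext: evqevq
t(19)−e(4): 15 → p
f(5)−v(21): -16≡10 → k
b(1)−q(16): -15≡11 → l
w(22)−e(4): 18 → s
i(8)−v(21): -13≡13 → n
h(7)−q(16): -9≡17 → r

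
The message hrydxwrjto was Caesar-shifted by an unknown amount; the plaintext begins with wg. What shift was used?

From the crib: h(7)−w(22)=-15≡11, so the shift is 11.

11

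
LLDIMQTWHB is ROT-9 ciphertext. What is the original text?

CCUZDHKNYS

L(11): 11−9=2 → C
L(11): 11−9=2 → C
D(3): 3−9=-6≡20 → U
I(8): 8−9=-1≡25 → Z
M(12): 12−9=3 → D
Q(16): 16−9=7 → H
T(19): 19−9=10 → K
W(22): 22−9=13 → N
H(7): 7−9=-2≡24 → Y
B(1): 1−9=-8≡18 → S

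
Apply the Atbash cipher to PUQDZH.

KFJWAS

P(15) → K(10)
U(20) → F(5)
Q(16) → J(9)
D(3) → W(22)
Z(25) → A(0)
H(7) → S(18)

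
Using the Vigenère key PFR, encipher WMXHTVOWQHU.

LROWYMDBHWZ

Repeat the key across the message: PFRPFRPFRPF
W(22)+P(15): 37≡11 → L
M(12)+F(5): 17 → R
X(23)+R(17): 40≡14 → O
H(7)+P(15): 22 → W
T(19)+F(5): 24 → Y
V(21)+R(17): 38≡12 → M
O(14)+P(15): 29≡3 → D
W(22)+F(5): 27≡1 → B
Q(16)+R(17): 33≡7 → H
H(7)+P(15): 22 → W
U(20)+F(5): 25 → Z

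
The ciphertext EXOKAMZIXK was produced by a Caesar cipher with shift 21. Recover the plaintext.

JCTPFRENCP

E(4): 4−21=-17≡9 → J
X(23): 23−21=2 → C
O(14): 14−21=-7≡19 → T
K(10): 10−21=-11≡15 → P
A(0): 0−21=-21≡5 → F
M(12): 12−21=-9≡17 → R
Z(25): 25−21=4 → E
I(8): 8−21=-13≡13 → N
X(23): 23−21=2 → C
K(10): 10−21=-11≡15 → P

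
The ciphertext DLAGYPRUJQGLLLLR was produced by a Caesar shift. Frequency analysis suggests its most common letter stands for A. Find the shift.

11

The most frequent ciphertext letter is L (appears 5 times).
L is position 11; A is position 0.
Shift = 11.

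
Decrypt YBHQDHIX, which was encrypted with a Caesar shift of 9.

Y(24): 24−9=15 → P
B(1): 1−9=-8≡18 → S
H(7): 7−9=-2≡24 → Y
Q(16): 16−9=7 → H
D(3): 3−9=-6≡20 → U
H(7): 7−9=-2≡24 → Y
I(8): 8−9=-1≡25 → Z
X(23): 23−9=14 → O

PSYHUYZO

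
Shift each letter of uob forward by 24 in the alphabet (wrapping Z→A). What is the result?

u(20): 20+24=44≡18 → s
o(14): 14+24=38≡12 → m
b(1): 1+24=25 → z

smz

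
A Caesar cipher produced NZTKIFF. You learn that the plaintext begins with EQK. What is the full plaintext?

From the crib: N(13)−E(4)=9, so the shift is 9.
Subtract 9 from each ciphertext letter:
N(13): 13−9=4 → E
Z(25): 25−9=16 → Q
T(19): 19−9=10 → K
K(10): 10−9=1 → B
I(8): 8−9=-1≡25 → Z
F(5): 5−9=-4≡22 → W
F(5): 5−9=-4≡22 → W

EQKBZWW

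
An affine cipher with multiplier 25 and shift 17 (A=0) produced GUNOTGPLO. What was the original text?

LXEDYLCGD

The inverse of 25 mod 26 is 25, since 25·25=625≡1. Apply D(y)=25·(y−17) mod 26:
G(6): 25·(6−17)=-275≡11 → L
U(20): 25·(20−17)=75≡23 → X
N(13): 25·(13−17)=-100≡4 → E
O(14): 25·(14−17)=-75≡3 → D
T(19): 25·(19−17)=50≡24 → Y
G(6): 25·(6−17)=-275≡11 → L
P(15): 25·(15−17)=-50≡2 → C
L(11): 25·(11−17)=-150≡6 → G
O(14): 25·(14−17)=-75≡3 → D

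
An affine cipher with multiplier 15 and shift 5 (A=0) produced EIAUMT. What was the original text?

The inverse of 15 mod 26 is 7, since 15·7=105≡1. Apply D(y)=7·(y−5) mod 26:
E(4): 7·(4−5)=-7≡19 → T
I(8): 7·(8−5)=21 → V
A(0): 7·(0−5)=-35≡17 → R
U(20): 7·(20−5)=105≡1 → B
M(12): 7·(12−5)=49≡23 → X
T(19): 7·(19−5)=98≡20 → U

TVRBXU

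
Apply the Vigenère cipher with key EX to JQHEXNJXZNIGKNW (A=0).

NNLBBKNUDKMDOKA

Repeat the key across the message: EXEXEXEXEXEXEXE
J(9)+E(4): 13 → N
Q(16)+X(23): 39≡13 → N
H(7)+E(4): 11 → L
E(4)+X(23): 27≡1 → B
X(23)+E(4): 27≡1 → B
N(13)+X(23): 36≡10 → K
J(9)+E(4): 13 → N
X(23)+X(23): 46≡20 → U
Z(25)+E(4): 29≡3 → D
N(13)+X(23): 36≡10 → K
I(8)+E(4): 12 → M
G(6)+X(23): 29≡3 → D
K(10)+E(4): 14 → O
N(13)+X(23): 36≡10 → K
W(22)+E(4): 26≡0 → A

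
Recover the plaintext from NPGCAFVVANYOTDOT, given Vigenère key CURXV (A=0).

Repeat the key across the ciphertext: CURXVCURXVCURXVC
N(13)−C(2): 11 → L
P(15)−U(20): -5≡21 → V
G(6)−R(17): -11≡15 → P
C(2)−X(23): -21≡5 → F
A(0)−V(21): -21≡5 → F
F(5)−C(2): 3 → D
V(21)−U(20): 1 → B
V(21)−R(17): 4 → E
A(0)−X(23): -23≡3 → D
N(13)−V(21): -8≡18 → S
Y(24)−C(2): 22 → W
O(14)−U(20): -6≡20 → U
T(19)−R(17): 2 → C
D(3)−X(23): -20≡6 → G
O(14)−V(21): -7≡19 → T
T(19)−C(2): 17 → R

LVPFFDBEDSWUCGTR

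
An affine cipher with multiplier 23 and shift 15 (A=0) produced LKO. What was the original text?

KTJ

The inverse of 23 mod 26 is 17, since 23·17=391≡1. Apply D(y)=17·(y−15) mod 26:
L(11): 17·(11−15)=-68≡10 → K
K(10): 17·(10−15)=-85≡19 → T
O(14): 17·(14−15)=-17≡9 → J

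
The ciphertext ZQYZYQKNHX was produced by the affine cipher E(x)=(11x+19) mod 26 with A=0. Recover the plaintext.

KVRKRVLQGY

The inverse of 11 mod 26 is 19, since 11·19=209≡1. Apply D(y)=19·(y−19) mod 26:
Z(25): 19·(25−19)=114≡10 → K
Q(16): 19·(16−19)=-57≡21 → V
Y(24): 19·(24−19)=95≡17 → R
Z(25): 19·(25−19)=114≡10 → K
Y(24): 19·(24−19)=95≡17 → R
Q(16): 19·(16−19)=-57≡21 → V
K(10): 19·(10−19)=-171≡11 → L
N(13): 19·(13−19)=-114≡16 → Q
H(7): 19·(7−19)=-228≡6 → G
X(23): 19·(23−19)=76≡24 → Y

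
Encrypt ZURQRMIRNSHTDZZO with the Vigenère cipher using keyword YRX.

XLOOIJGIKQYQBQWM

Repeat the key across the message: YRXYRXYRXYRXYRXY
Z(25)+Y(24): 49≡23 → X
U(20)+R(17): 37≡11 → L
R(17)+X(23): 40≡14 → O
Q(16)+Y(24): 40≡14 → O
R(17)+R(17): 34≡8 → I
M(12)+X(23): 35≡9 → J
I(8)+Y(24): 32≡6 → G
R(17)+R(17): 34≡8 → I
N(13)+X(23): 36≡10 → K
S(18)+Y(24): 42≡16 → Q
H(7)+R(17): 24 → Y
T(19)+X(23): 42≡16 → Q
D(3)+Y(24): 27≡1 → B
Z(25)+R(17): 42≡16 → Q
Z(25)+X(23): 48≡22 → W
O(14)+Y(24): 38≡12 → M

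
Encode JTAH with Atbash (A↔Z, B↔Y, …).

J(9) → Q(16)
T(19) → G(6)
A(0) → Z(25)
H(7) → S(18)

QGZS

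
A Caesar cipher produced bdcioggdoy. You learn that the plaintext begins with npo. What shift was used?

14

From the crib: b(1)−n(13)=-12≡14, so the shift is 14.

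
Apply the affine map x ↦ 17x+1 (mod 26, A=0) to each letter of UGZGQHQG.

U(20): 17·20+1=341≡3 → D
G(6): 17·6+1=103≡25 → Z
Z(25): 17·25+1=426≡10 → K
G(6): 17·6+1=103≡25 → Z
Q(16): 17·16+1=273≡13 → N
H(7): 17·7+1=120≡16 → Q
Q(16): 17·16+1=273≡13 → N
G(6): 17·6+1=103≡25 → Z

DZKZNQNZ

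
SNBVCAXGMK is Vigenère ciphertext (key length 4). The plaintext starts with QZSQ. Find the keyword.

Subtract each crib letter from the matching ciphertext letter (mod 26):
S(18)−Q(16)=2 → C
N(13)−Z(25)=-12≡14 → O
B(1)−S(18)=-17≡9 → J
V(21)−Q(16)=5 → F

COJF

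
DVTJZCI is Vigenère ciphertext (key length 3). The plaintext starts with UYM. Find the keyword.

Subtract each crib letter from the matching ciphertext letter (mod 26):
D(3)−U(20)=-17≡9 → J
V(21)−Y(24)=-3≡23 → X
T(19)−M(12)=7 → H

JXH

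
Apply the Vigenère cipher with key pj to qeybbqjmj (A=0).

fnnkqzyvy

Repeat the key across the message: pjpjpjpjp
q(16)+p(15): 31≡5 → f
e(4)+j(9): 13 → n
y(24)+p(15): 39≡13 → n
b(1)+j(9): 10 → k
b(1)+p(15): 16 → q
q(16)+j(9): 25 → z
j(9)+p(15): 24 → y
m(12)+j(9): 21 → v
j(9)+p(15): 24 → y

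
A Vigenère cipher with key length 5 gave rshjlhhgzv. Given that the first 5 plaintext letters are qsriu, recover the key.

baqbr

Subtract each crib letter from the matching ciphertext letter (mod 26):
r(17)−q(16)=1 → b
s(18)−s(18)=0 → a
h(7)−r(17)=-10≡16 → q
j(9)−i(8)=1 → b
l(11)−u(20)=-9≡17 → r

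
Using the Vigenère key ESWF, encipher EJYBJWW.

Repeat the key across the message: ESWFESW
E(4)+E(4): 8 → I
J(9)+S(18): 27≡1 → B
Y(24)+W(22): 46≡20 → U
B(1)+F(5): 6 → G
J(9)+E(4): 13 → N
W(22)+S(18): 40≡14 → O
W(22)+W(22): 44≡18 → S

IBUGNOS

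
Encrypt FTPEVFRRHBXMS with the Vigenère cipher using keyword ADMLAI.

Repeat the key across the message: ADMLAIADMLAIA
F(5)+A(0): 5 → F
T(19)+D(3): 22 → W
P(15)+M(12): 27≡1 → B
E(4)+L(11): 15 → P
V(21)+A(0): 21 → V
F(5)+I(8): 13 → N
R(17)+A(0): 17 → R
R(17)+D(3): 20 → U
H(7)+M(12): 19 → T
B(1)+L(11): 12 → M
X(23)+A(0): 23 → X
M(12)+I(8): 20 → U
S(18)+A(0): 18 → S

FWBPVNRUTMXUS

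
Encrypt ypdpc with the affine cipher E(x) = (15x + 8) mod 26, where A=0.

ezbzm

y(24): 15·24+8=368≡4 → e
p(15): 15·15+8=233≡25 → z
d(3): 15·3+8=53≡1 → b
p(15): 15·15+8=233≡25 → z
c(2): 15·2+8=38≡12 → m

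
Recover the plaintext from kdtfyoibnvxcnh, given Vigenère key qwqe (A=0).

Repeat the key across the ciphertext: qwqeqwqeqwqeqw
k(10)−q(16): -6≡20 → u
d(3)−w(22): -19≡7 → h
t(19)−q(16): 3 → d
f(5)−e(4): 1 → b
y(24)−q(16): 8 → i
o(14)−w(22): -8≡18 → s
i(8)−q(16): -8≡18 → s
b(1)−e(4): -3≡23 → x
n(13)−q(16): -3≡23 → x
v(21)−w(22): -1≡25 → z
x(23)−q(16): 7 → h
c(2)−e(4): -2≡24 → y
n(13)−q(16): -3≡23 → x
h(7)−w(22): -15≡11 → l

uhdbissxxzhyxl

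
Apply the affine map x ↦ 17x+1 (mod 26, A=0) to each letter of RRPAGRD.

EEWBZEA

R(17): 17·17+1=290≡4 → E
R(17): 17·17+1=290≡4 → E
P(15): 17·15+1=256≡22 → W
A(0): 17·0+1=1 → B
G(6): 17·6+1=103≡25 → Z
R(17): 17·17+1=290≡4 → E
D(3): 17·3+1=52≡0 → A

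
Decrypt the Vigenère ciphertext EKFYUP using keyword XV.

Repeat the key across the ciphertext: XVXVXV
E(4)−X(23): -19≡7 → H
K(10)−V(21): -11≡15 → P
F(5)−X(23): -18≡8 → I
Y(24)−V(21): 3 → D
U(20)−X(23): -3≡23 → X
P(15)−V(21): -6≡20 → U

HPIDXU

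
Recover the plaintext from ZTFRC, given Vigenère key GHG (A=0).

Repeat the key across the ciphertext: GHGGH
Z(25)−G(6): 19 → T
T(19)−H(7): 12 → M
F(5)−G(6): -1≡25 → Z
R(17)−G(6): 11 → L
C(2)−H(7): -5≡21 → V

TMZLV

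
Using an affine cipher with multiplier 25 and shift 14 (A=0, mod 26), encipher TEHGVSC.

T(19): 25·19+14=489≡21 → V
E(4): 25·4+14=114≡10 → K
H(7): 25·7+14=189≡7 → H
G(6): 25·6+14=164≡8 → I
V(21): 25·21+14=539≡19 → T
S(18): 25·18+14=464≡22 → W
C(2): 25·2+14=64≡12 → M

VKHITWM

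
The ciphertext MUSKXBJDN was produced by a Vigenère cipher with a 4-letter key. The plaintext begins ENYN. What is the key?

Subtract each crib letter from the matching ciphertext letter (mod 26):
M(12)−E(4)=8 → I
U(20)−N(13)=7 → H
S(18)−Y(24)=-6≡20 → U
K(10)−N(13)=-3≡23 → X

IHUX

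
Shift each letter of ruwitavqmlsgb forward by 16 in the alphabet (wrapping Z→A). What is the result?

r(17): 17+16=33≡7 → h
u(20): 20+16=36≡10 → k
w(22): 22+16=38≡12 → m
i(8): 8+16=24 → y
t(19): 19+16=35≡9 → j
a(0): 0+16=16 → q
v(21): 21+16=37≡11 → l
q(16): 16+16=32≡6 → g
m(12): 12+16=28≡2 → c
l(11): 11+16=27≡1 → b
s(18): 18+16=34≡8 → i
g(6): 6+16=22 → w
b(1): 1+16=17 → r

hkmyjqlgcbiwr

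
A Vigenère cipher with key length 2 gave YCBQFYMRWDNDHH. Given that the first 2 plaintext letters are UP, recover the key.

EN

Subtract each crib letter from the matching ciphertext letter (mod 26):
Y(24)−U(20)=4 → E
C(2)−P(15)=-13≡13 → N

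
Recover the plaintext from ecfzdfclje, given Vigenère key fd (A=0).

zzawycxieb

Repeat the key across the ciphertext: fdfdfdfdfd
e(4)−f(5): -1≡25 → z
c(2)−d(3): -1≡25 → z
f(5)−f(5): 0 → a
z(25)−d(3): 22 → w
d(3)−f(5): -2≡24 → y
f(5)−d(3): 2 → c
c(2)−f(5): -3≡23 → x
l(11)−d(3): 8 → i
j(9)−f(5): 4 → e
e(4)−d(3): 1 → b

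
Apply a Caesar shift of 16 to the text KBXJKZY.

ARNZAPO

K(10): 10+16=26≡0 → A
B(1): 1+16=17 → R
X(23): 23+16=39≡13 → N
J(9): 9+16=25 → Z
K(10): 10+16=26≡0 → A
Z(25): 25+16=41≡15 → P
Y(24): 24+16=40≡14 → O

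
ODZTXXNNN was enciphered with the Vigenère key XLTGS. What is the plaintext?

RSGNFACUH

Repeat the key across the ciphertext: XLTGSXLTG
O(14)−X(23): -9≡17 → R
D(3)−L(11): -8≡18 → S
Z(25)−T(19): 6 → G
T(19)−G(6): 13 → N
X(23)−S(18): 5 → F
X(23)−X(23): 0 → A
N(13)−L(11): 2 → C
N(13)−T(19): -6≡20 → U
N(13)−G(6): 7 → H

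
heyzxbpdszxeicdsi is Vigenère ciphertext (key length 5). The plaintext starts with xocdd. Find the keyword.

kqwwu

Subtract each crib letter from the matching ciphertext letter (mod 26):
h(7)−x(23)=-16≡10 → k
e(4)−o(14)=-10≡16 → q
y(24)−c(2)=22 → w
z(25)−d(3)=22 → w
x(23)−d(3)=20 → u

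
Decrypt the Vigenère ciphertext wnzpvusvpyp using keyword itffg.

ouukpmzqksh

Repeat the key across the ciphertext: itffgitffgi
w(22)−i(8): 14 → o
n(13)−t(19): -6≡20 → u
z(25)−f(5): 20 → u
p(15)−f(5): 10 → k
v(21)−g(6): 15 → p
u(20)−i(8): 12 → m
s(18)−t(19): -1≡25 → z
v(21)−f(5): 16 → q
p(15)−f(5): 10 → k
y(24)−g(6): 18 → s
p(15)−i(8): 7 → h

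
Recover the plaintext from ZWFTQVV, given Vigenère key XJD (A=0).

CNCWHSY

Repeat the key across the ciphertext: XJDXJDX
Z(25)−X(23): 2 → C
W(22)−J(9): 13 → N
F(5)−D(3): 2 → C
T(19)−X(23): -4≡22 → W
Q(16)−J(9): 7 → H
V(21)−D(3): 18 → S
V(21)−X(23): -2≡24 → Y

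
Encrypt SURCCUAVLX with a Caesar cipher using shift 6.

S(18): 18+6=24 → Y
U(20): 20+6=26≡0 → A
R(17): 17+6=23 → X
C(2): 2+6=8 → I
C(2): 2+6=8 → I
U(20): 20+6=26≡0 → A
A(0): 0+6=6 → G
V(21): 21+6=27≡1 → B
L(11): 11+6=17 → R
X(23): 23+6=29≡3 → D

YAXIIAGBRD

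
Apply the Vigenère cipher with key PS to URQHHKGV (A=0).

Repeat the key across the message: PSPSPSPS
U(20)+P(15): 35≡9 → J
R(17)+S(18): 35≡9 → J
Q(16)+P(15): 31≡5 → F
H(7)+S(18): 25 → Z
H(7)+P(15): 22 → W
K(10)+S(18): 28≡2 → C
G(6)+P(15): 21 → V
V(21)+S(18): 39≡13 → N

JJFZWCVN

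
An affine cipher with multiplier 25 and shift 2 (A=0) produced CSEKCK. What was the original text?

AKYSAS

The inverse of 25 mod 26 is 25, since 25·25=625≡1. Apply D(y)=25·(y−2) mod 26:
C(2): 25·(2−2)=0 → A
S(18): 25·(18−2)=400≡10 → K
E(4): 25·(4−2)=50≡24 → Y
K(10): 25·(10−2)=200≡18 → S
C(2): 25·(2−2)=0 → A
K(10): 25·(10−2)=200≡18 → S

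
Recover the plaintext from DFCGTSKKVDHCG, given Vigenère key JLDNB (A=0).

Repeat the key across the ciphertext: JLDNBJLDNBJLD
D(3)−J(9): -6≡20 → U
F(5)−L(11): -6≡20 → U
C(2)−D(3): -1≡25 → Z
G(6)−N(13): -7≡19 → T
T(19)−B(1): 18 → S
S(18)−J(9): 9 → J
K(10)−L(11): -1≡25 → Z
K(10)−D(3): 7 → H
V(21)−N(13): 8 → I
D(3)−B(1): 2 → C
H(7)−J(9): -2≡24 → Y
C(2)−L(11): -9≡17 → R
G(6)−D(3): 3 → D

UUZTSJZHICYRD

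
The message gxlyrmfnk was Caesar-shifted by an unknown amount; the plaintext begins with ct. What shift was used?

4

From the crib: g(6)−c(2)=4, so the shift is 4.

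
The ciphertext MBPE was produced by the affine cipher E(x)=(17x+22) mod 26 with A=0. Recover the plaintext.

The inverse of 17 mod 26 is 23, since 17·23=391≡1. Apply D(y)=23·(y−22) mod 26:
M(12): 23·(12−22)=-230≡4 → E
B(1): 23·(1−22)=-483≡11 → L
P(15): 23·(15−22)=-161≡21 → V
E(4): 23·(4−22)=-414≡2 → C

ELVC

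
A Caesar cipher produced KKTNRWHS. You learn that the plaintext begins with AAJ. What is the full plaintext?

AAJDHMXI

From the crib: K(10)−A(0)=10, so the shift is 10.
Subtract 10 from each ciphertext letter:
K(10): 10−10=0 → A
K(10): 10−10=0 → A
T(19): 19−10=9 → J
N(13): 13−10=3 → D
R(17): 17−10=7 → H
W(22): 22−10=12 → M
H(7): 7−10=-3≡23 → X
S(18): 18−10=8 → I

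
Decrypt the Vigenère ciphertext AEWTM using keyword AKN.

AUJTC

Repeat the key across the ciphertext: AKNAK
A(0)−A(0): 0 → A
E(4)−K(10): -6≡20 → U
W(22)−N(13): 9 → J
T(19)−A(0): 19 → T
M(12)−K(10): 2 → C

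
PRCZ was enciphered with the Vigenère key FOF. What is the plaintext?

Repeat the key across the ciphertext: FOFF
P(15)−F(5): 10 → K
R(17)−O(14): 3 → D
C(2)−F(5): -3≡23 → X
Z(25)−F(5): 20 → U

KDXU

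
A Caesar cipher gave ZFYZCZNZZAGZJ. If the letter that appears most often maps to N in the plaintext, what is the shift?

12

The most frequent ciphertext letter is Z (appears 6 times).
Z is position 25; N is position 13.
Shift = 12.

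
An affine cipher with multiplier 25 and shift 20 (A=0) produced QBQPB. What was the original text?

ETEFT

The inverse of 25 mod 26 is 25, since 25·25=625≡1. Apply D(y)=25·(y−20) mod 26:
Q(16): 25·(16−20)=-100≡4 → E
B(1): 25·(1−20)=-475≡19 → T
Q(16): 25·(16−20)=-100≡4 → E
P(15): 25·(15−20)=-125≡5 → F
B(1): 25·(1−20)=-475≡19 → T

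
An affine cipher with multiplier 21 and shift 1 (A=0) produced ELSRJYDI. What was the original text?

The inverse of 21 mod 26 is 5, since 21·5=105≡1. Apply D(y)=5·(y−1) mod 26:
E(4): 5·(4−1)=15 → P
L(11): 5·(11−1)=50≡24 → Y
S(18): 5·(18−1)=85≡7 → H
R(17): 5·(17−1)=80≡2 → C
J(9): 5·(9−1)=40≡14 → O
Y(24): 5·(24−1)=115≡11 → L
D(3): 5·(3−1)=10 → K
I(8): 5·(8−1)=35≡9 → J

PYHCOLKJ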